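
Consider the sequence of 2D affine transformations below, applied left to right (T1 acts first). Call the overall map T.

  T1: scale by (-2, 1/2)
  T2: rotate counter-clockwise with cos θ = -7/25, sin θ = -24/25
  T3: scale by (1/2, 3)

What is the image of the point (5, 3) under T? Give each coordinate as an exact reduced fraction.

T(p) = (53/25, 1377/50)

T1 scale by (-2, 1/2): (5, 3) → (-10, 3/2)
T2 rotate counter-clockwise with cos θ = -7/25, sin θ = -24/25: (-10, 3/2) → (106/25, 459/50)
T3 scale by (1/2, 3): (106/25, 459/50) → (53/25, 1377/50)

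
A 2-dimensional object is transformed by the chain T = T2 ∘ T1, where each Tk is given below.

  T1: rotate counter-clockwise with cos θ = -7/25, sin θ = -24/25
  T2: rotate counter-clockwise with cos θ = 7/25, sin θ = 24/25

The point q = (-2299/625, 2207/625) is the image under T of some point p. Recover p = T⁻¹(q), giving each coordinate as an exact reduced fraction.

p = (-5, 1)

T1 = [-7/25 24/25 0; -24/25 -7/25 0; 0 0 1]
T2·T1 = [527/625 336/625 0; -336/625 527/625 0; 0 0 1]
det M = 1; M⁻¹ = [527/625 -336/625 0; 336/625 527/625 0; 0 0 1]
M⁻¹ · (-2299/625, 2207/625)ᵀ = (-5, 1)ᵀ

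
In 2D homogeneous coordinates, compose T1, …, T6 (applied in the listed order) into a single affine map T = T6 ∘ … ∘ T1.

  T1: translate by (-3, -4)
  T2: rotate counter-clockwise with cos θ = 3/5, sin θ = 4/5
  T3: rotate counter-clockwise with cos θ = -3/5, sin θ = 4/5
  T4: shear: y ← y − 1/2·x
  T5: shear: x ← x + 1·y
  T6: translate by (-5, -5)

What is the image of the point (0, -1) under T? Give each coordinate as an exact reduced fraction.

T1 translate by (-3, -4): (0, -1) → (-3, -5)
T2 rotate counter-clockwise with cos θ = 3/5, sin θ = 4/5: (-3, -5) → (11/5, -27/5)
T3 rotate counter-clockwise with cos θ = -3/5, sin θ = 4/5: (11/5, -27/5) → (3, 5)
T4 shear: y ← y − 1/2·x: (3, 5) → (3, 7/2)
T5 shear: x ← x + 1·y: (3, 7/2) → (13/2, 7/2)
T6 translate by (-5, -5): (13/2, 7/2) → (3/2, -3/2)

T(p) = (3/2, -3/2)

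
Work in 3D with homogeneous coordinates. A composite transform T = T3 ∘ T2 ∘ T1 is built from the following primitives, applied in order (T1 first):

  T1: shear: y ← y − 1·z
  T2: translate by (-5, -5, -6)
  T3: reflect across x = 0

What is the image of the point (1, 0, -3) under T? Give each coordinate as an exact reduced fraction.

T1 shear: y ← y − 1·z: (1, 0, -3) → (1, 3, -3)
T2 translate by (-5, -5, -6): (1, 3, -3) → (-4, -2, -9)
T3 reflect across x = 0: (-4, -2, -9) → (4, -2, -9)

T(p) = (4, -2, -9)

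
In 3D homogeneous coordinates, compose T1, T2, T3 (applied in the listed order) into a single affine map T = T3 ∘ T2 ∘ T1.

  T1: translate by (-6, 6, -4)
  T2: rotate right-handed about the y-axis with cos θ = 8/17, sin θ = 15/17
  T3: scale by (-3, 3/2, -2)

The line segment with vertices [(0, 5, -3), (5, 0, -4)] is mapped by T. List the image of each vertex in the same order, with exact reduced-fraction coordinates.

T1 translate by (-6, 6, -4): (0, 5, -3) → (-6, 11, -7); (5, 0, -4) → (-1, 6, -8)
T2 rotate right-handed about the y-axis with cos θ = 8/17, sin θ = 15/17: (-6, 11, -7) → (-9, 11, 2); (-1, 6, -8) → (-128/17, 6, -49/17)
T3 scale by (-3, 3/2, -2): (-9, 11, 2) → (27, 33/2, -4); (-128/17, 6, -49/17) → (384/17, 9, 98/17)

image vertices: (27, 33/2, -4), (384/17, 9, 98/17)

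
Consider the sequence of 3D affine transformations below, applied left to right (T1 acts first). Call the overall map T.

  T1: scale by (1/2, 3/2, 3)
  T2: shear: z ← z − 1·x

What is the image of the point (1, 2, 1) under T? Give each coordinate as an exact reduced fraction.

T1 scale by (1/2, 3/2, 3): (1, 2, 1) → (1/2, 3, 3)
T2 shear: z ← z − 1·x: (1/2, 3, 3) → (1/2, 3, 5/2)

T(p) = (1/2, 3, 5/2)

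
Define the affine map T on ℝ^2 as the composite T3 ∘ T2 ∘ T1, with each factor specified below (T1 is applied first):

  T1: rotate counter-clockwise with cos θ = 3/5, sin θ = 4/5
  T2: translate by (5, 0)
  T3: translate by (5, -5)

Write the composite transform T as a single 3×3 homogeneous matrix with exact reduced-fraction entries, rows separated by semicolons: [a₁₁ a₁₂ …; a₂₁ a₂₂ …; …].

T1 = [3/5 -4/5 0; 4/5 3/5 0; 0 0 1]
T2·T1 = [3/5 -4/5 5; 4/5 3/5 0; 0 0 1]
T3·…·T1 = [3/5 -4/5 10; 4/5 3/5 -5; 0 0 1]

T = [3/5 -4/5 10; 4/5 3/5 -5; 0 0 1]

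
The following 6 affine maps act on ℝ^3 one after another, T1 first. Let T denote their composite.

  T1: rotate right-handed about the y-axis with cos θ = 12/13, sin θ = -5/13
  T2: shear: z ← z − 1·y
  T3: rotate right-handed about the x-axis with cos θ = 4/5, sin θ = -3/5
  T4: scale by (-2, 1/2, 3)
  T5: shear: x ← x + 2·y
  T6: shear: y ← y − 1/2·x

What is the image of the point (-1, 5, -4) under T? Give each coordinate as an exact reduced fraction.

T(p) = (-174/65, 8/13, -2001/65)

T1 rotate right-handed about the y-axis with cos θ = 12/13, sin θ = -5/13: (-1, 5, -4) → (8/13, 5, -53/13)
T2 shear: z ← z − 1·y: (8/13, 5, -53/13) → (8/13, 5, -118/13)
T3 rotate right-handed about the x-axis with cos θ = 4/5, sin θ = -3/5: (8/13, 5, -118/13) → (8/13, -94/65, -667/65)
T4 scale by (-2, 1/2, 3): (8/13, -94/65, -667/65) → (-16/13, -47/65, -2001/65)
T5 shear: x ← x + 2·y: (-16/13, -47/65, -2001/65) → (-174/65, -47/65, -2001/65)
T6 shear: y ← y − 1/2·x: (-174/65, -47/65, -2001/65) → (-174/65, 8/13, -2001/65)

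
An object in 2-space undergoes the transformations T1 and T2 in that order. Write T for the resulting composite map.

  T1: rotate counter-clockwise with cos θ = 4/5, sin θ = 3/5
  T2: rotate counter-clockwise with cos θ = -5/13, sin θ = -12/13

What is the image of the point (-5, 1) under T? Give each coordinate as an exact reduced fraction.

T(p) = (-17/65, 331/65)

T1 rotate counter-clockwise with cos θ = 4/5, sin θ = 3/5: (-5, 1) → (-23/5, -11/5)
T2 rotate counter-clockwise with cos θ = -5/13, sin θ = -12/13: (-23/5, -11/5) → (-17/65, 331/65)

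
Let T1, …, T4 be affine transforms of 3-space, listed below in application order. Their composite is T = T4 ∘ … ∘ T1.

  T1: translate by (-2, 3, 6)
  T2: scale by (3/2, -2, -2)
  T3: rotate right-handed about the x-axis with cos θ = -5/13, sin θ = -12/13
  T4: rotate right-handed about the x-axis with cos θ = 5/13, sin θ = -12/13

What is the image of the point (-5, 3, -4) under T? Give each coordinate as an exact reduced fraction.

T1 translate by (-2, 3, 6): (-5, 3, -4) → (-7, 6, 2)
T2 scale by (3/2, -2, -2): (-7, 6, 2) → (-21/2, -12, -4)
T3 rotate right-handed about the x-axis with cos θ = -5/13, sin θ = -12/13: (-21/2, -12, -4) → (-21/2, 12/13, 164/13)
T4 rotate right-handed about the x-axis with cos θ = 5/13, sin θ = -12/13: (-21/2, 12/13, 164/13) → (-21/2, 12, 4)

T(p) = (-21/2, 12, 4)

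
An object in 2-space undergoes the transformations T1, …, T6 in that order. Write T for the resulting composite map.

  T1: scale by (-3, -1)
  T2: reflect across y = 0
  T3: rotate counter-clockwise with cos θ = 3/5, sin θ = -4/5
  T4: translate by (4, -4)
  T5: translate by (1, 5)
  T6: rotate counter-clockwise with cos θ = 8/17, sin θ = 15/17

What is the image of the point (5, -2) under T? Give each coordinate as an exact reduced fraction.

T1 scale by (-3, -1): (5, -2) → (-15, 2)
T2 reflect across y = 0: (-15, 2) → (-15, -2)
T3 rotate counter-clockwise with cos θ = 3/5, sin θ = -4/5: (-15, -2) → (-53/5, 54/5)
T4 translate by (4, -4): (-53/5, 54/5) → (-33/5, 34/5)
T5 translate by (1, 5): (-33/5, 34/5) → (-28/5, 59/5)
T6 rotate counter-clockwise with cos θ = 8/17, sin θ = 15/17: (-28/5, 59/5) → (-1109/85, 52/85)

T(p) = (-1109/85, 52/85)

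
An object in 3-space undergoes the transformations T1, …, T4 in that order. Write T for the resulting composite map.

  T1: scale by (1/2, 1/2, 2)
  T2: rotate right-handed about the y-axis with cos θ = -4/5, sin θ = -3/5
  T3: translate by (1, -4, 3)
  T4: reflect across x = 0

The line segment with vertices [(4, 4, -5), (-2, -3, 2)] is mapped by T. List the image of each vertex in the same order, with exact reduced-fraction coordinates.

image vertices: (-27/5, -2, 61/5), (3/5, -11/2, -4/5)

T1 scale by (1/2, 1/2, 2): (4, 4, -5) → (2, 2, -10); (-2, -3, 2) → (-1, -3/2, 4)
T2 rotate right-handed about the y-axis with cos θ = -4/5, sin θ = -3/5: (2, 2, -10) → (22/5, 2, 46/5); (-1, -3/2, 4) → (-8/5, -3/2, -19/5)
T3 translate by (1, -4, 3): (22/5, 2, 46/5) → (27/5, -2, 61/5); (-8/5, -3/2, -19/5) → (-3/5, -11/2, -4/5)
T4 reflect across x = 0: (27/5, -2, 61/5) → (-27/5, -2, 61/5); (-3/5, -11/2, -4/5) → (3/5, -11/2, -4/5)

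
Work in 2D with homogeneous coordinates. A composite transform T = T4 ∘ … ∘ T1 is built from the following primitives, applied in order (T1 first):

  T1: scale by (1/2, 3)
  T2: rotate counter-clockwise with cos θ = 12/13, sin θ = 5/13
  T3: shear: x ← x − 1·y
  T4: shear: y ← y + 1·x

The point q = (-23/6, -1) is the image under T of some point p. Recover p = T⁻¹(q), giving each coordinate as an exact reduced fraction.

T1 = [1/2 0 0; 0 3 0; 0 0 1]
T2·T1 = [6/13 -15/13 0; 5/26 36/13 0; 0 0 1]
T3·…·T1 = [7/26 -51/13 0; 5/26 36/13 0; 0 0 1]
T4·…·T1 = [7/26 -51/13 0; 6/13 -15/13 0; 0 0 1]
det M = 3/2; M⁻¹ = [-10/13 34/13 0; -4/13 7/39 0; 0 0 1]
M⁻¹ · (-23/6, -1)ᵀ = (1/3, 1)ᵀ

p = (1/3, 1)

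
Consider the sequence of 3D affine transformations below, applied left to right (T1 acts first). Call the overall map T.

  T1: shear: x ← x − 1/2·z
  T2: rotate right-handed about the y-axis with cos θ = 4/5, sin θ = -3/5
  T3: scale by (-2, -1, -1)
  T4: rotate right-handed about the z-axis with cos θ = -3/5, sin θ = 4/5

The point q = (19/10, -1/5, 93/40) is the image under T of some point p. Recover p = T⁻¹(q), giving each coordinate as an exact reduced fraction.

T1 = [1 0 -1/2 0; 0 1 0 0; 0 0 1 0; 0 0 0 1]
T2·T1 = [4/5 0 -1 0; 0 1 0 0; 3/5 0 1/2 0; 0 0 0 1]
T3·…·T1 = [-8/5 0 2 0; 0 -1 0 0; -3/5 0 -1/2 0; 0 0 0 1]
T4·…·T1 = [24/25 4/5 -6/5 0; -32/25 3/5 8/5 0; -3/5 0 -1/2 0; 0 0 0 1]
det M = -2; M⁻¹ = [3/20 -1/5 -1 0; 4/5 3/5 0 0; -9/50 6/25 -4/5 0; 0 0 0 1]
M⁻¹ · (19/10, -1/5, 93/40)ᵀ = (-2, 7/5, -9/4)ᵀ

p = (-2, 7/5, -9/4)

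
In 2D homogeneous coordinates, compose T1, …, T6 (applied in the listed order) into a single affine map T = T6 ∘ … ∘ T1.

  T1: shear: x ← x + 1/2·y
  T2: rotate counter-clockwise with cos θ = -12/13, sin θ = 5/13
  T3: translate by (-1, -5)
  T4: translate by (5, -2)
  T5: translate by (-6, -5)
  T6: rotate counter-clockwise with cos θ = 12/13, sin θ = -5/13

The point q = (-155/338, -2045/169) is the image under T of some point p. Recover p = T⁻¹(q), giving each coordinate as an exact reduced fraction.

p = (-4, -3)

T1 = [1 1/2 0; 0 1 0; 0 0 1]
T2·T1 = [-12/13 -11/13 0; 5/13 -19/26 0; 0 0 1]
T3·…·T1 = [-12/13 -11/13 -1; 5/13 -19/26 -5; 0 0 1]
T4·…·T1 = [-12/13 -11/13 4; 5/13 -19/26 -7; 0 0 1]
T5·…·T1 = [-12/13 -11/13 -2; 5/13 -19/26 -12; 0 0 1]
T6·…·T1 = [-119/169 -359/338 -84/13; 120/169 -59/169 -134/13; 0 0 1]
det M = 1; M⁻¹ = [-59/169 359/338 113/13; -120/169 -119/169 -154/13; 0 0 1]
M⁻¹ · (-155/338, -2045/169)ᵀ = (-4, -3)ᵀ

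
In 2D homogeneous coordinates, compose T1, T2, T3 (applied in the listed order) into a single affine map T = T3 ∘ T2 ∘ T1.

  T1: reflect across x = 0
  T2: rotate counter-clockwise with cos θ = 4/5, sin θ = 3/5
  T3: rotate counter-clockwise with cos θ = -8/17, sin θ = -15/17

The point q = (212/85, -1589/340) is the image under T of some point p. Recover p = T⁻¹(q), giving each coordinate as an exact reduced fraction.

p = (-5, 7/4)

T1 = [-1 0 0; 0 1 0; 0 0 1]
T2·T1 = [-4/5 -3/5 0; -3/5 4/5 0; 0 0 1]
T3·…·T1 = [-13/85 84/85 0; 84/85 13/85 0; 0 0 1]
det M = -1; M⁻¹ = [-13/85 84/85 0; 84/85 13/85 0; 0 0 1]
M⁻¹ · (212/85, -1589/340)ᵀ = (-5, 7/4)ᵀ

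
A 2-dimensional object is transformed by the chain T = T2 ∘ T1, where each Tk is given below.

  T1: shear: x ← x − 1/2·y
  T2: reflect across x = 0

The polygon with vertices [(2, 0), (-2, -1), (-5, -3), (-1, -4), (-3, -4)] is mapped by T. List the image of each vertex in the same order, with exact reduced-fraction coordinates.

T1 shear: x ← x − 1/2·y: (2, 0) → (2, 0); (-2, -1) → (-3/2, -1); (-5, -3) → (-7/2, -3); (-1, -4) → (1, -4); (-3, -4) → (-1, -4)
T2 reflect across x = 0: (2, 0) → (-2, 0); (-3/2, -1) → (3/2, -1); (-7/2, -3) → (7/2, -3); (1, -4) → (-1, -4); (-1, -4) → (1, -4)

image vertices: (-2, 0), (3/2, -1), (7/2, -3), (-1, -4), (1, -4)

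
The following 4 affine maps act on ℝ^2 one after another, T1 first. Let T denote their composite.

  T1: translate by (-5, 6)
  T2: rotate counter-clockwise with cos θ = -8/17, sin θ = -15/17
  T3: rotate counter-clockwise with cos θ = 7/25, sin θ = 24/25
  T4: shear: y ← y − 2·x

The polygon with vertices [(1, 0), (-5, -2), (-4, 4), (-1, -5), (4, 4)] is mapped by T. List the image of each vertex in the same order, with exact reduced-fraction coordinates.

image vertices: (566/425, 376/85), (-1852/425, 1578/85), (234/425, 1049/85), (-1527/425, 1028/85), (2666/425, -399/85)

T1 translate by (-5, 6): (1, 0) → (-4, 6); (-5, -2) → (-10, 4); (-4, 4) → (-9, 10); (-1, -5) → (-6, 1); (4, 4) → (-1, 10)
T2 rotate counter-clockwise with cos θ = -8/17, sin θ = -15/17: (-4, 6) → (122/17, 12/17); (-10, 4) → (140/17, 118/17); (-9, 10) → (222/17, 55/17); (-6, 1) → (63/17, 82/17); (-1, 10) → (158/17, -65/17)
T3 rotate counter-clockwise with cos θ = 7/25, sin θ = 24/25: (122/17, 12/17) → (566/425, 3012/425); (140/17, 118/17) → (-1852/425, 4186/425); (222/17, 55/17) → (234/425, 5713/425); (63/17, 82/17) → (-1527/425, 2086/425); (158/17, -65/17) → (2666/425, 3337/425)
T4 shear: y ← y − 2·x: (566/425, 3012/425) → (566/425, 376/85); (-1852/425, 4186/425) → (-1852/425, 1578/85); (234/425, 5713/425) → (234/425, 1049/85); (-1527/425, 2086/425) → (-1527/425, 1028/85); (2666/425, 3337/425) → (2666/425, -399/85)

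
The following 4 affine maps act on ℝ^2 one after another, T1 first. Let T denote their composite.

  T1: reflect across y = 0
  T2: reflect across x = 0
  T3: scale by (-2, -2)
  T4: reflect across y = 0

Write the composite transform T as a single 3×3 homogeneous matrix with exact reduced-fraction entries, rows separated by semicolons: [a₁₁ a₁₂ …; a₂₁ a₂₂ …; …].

T = [2 0 0; 0 -2 0; 0 0 1]

T1 = [1 0 0; 0 -1 0; 0 0 1]
T2·T1 = [-1 0 0; 0 -1 0; 0 0 1]
T3·…·T1 = [2 0 0; 0 2 0; 0 0 1]
T4·…·T1 = [2 0 0; 0 -2 0; 0 0 1]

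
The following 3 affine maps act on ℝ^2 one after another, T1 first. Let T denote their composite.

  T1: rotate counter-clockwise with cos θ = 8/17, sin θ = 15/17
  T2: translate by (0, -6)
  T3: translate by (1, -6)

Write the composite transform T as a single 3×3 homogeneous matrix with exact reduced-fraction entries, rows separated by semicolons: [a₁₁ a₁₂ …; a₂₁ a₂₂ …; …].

T = [8/17 -15/17 1; 15/17 8/17 -12; 0 0 1]

T1 = [8/17 -15/17 0; 15/17 8/17 0; 0 0 1]
T2·T1 = [8/17 -15/17 0; 15/17 8/17 -6; 0 0 1]
T3·…·T1 = [8/17 -15/17 1; 15/17 8/17 -12; 0 0 1]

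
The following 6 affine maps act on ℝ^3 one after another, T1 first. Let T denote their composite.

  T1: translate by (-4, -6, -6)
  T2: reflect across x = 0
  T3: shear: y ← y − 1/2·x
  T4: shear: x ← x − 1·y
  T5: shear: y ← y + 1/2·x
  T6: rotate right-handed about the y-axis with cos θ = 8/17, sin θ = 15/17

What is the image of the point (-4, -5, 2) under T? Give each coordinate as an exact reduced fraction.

T1 translate by (-4, -6, -6): (-4, -5, 2) → (-8, -11, -4)
T2 reflect across x = 0: (-8, -11, -4) → (8, -11, -4)
T3 shear: y ← y − 1/2·x: (8, -11, -4) → (8, -15, -4)
T4 shear: x ← x − 1·y: (8, -15, -4) → (23, -15, -4)
T5 shear: y ← y + 1/2·x: (23, -15, -4) → (23, -7/2, -4)
T6 rotate right-handed about the y-axis with cos θ = 8/17, sin θ = 15/17: (23, -7/2, -4) → (124/17, -7/2, -377/17)

T(p) = (124/17, -7/2, -377/17)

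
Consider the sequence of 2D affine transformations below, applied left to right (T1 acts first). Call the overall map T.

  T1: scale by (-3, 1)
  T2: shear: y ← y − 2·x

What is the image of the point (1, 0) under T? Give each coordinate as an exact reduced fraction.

T1 scale by (-3, 1): (1, 0) → (-3, 0)
T2 shear: y ← y − 2·x: (-3, 0) → (-3, 6)

T(p) = (-3, 6)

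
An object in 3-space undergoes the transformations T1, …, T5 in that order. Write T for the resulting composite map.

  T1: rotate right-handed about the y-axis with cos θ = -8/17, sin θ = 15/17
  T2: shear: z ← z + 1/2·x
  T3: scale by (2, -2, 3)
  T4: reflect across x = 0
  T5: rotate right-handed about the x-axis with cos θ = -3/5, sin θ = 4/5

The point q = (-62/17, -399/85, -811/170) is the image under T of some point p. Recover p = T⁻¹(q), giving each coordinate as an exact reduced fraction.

T1 = [-8/17 0 15/17 0; 0 1 0 0; -15/17 0 -8/17 0; 0 0 0 1]
T2·T1 = [-8/17 0 15/17 0; 0 1 0 0; -19/17 0 -1/34 0; 0 0 0 1]
T3·…·T1 = [-16/17 0 30/17 0; 0 -2 0 0; -57/17 0 -3/34 0; 0 0 0 1]
T4·…·T1 = [16/17 0 -30/17 0; 0 -2 0 0; -57/17 0 -3/34 0; 0 0 0 1]
T5·…·T1 = [16/17 0 -30/17 0; 228/85 6/5 6/85 0; 171/85 -8/5 9/170 0; 0 0 0 1]
det M = 12; M⁻¹ = [1/68 4/17 3/17 0; 0 3/10 -2/5 0; -19/34 32/255 8/85 0; 0 0 0 1]
M⁻¹ · (-62/17, -399/85, -811/170)ᵀ = (-2, 1/2, 1)ᵀ

p = (-2, 1/2, 1)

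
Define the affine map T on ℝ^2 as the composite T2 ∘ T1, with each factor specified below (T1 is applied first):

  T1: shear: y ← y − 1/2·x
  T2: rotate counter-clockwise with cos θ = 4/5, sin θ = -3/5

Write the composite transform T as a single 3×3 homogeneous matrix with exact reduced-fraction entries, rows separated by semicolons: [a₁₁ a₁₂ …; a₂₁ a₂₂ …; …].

T1 = [1 0 0; -1/2 1 0; 0 0 1]
T2·T1 = [1/2 3/5 0; -1 4/5 0; 0 0 1]

T = [1/2 3/5 0; -1 4/5 0; 0 0 1]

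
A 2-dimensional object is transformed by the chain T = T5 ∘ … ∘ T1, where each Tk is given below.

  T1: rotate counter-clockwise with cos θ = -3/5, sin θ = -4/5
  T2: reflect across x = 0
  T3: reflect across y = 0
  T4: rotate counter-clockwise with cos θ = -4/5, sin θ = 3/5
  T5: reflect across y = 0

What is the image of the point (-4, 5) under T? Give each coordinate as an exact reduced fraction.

T1 rotate counter-clockwise with cos θ = -3/5, sin θ = -4/5: (-4, 5) → (32/5, 1/5)
T2 reflect across x = 0: (32/5, 1/5) → (-32/5, 1/5)
T3 reflect across y = 0: (-32/5, 1/5) → (-32/5, -1/5)
T4 rotate counter-clockwise with cos θ = -4/5, sin θ = 3/5: (-32/5, -1/5) → (131/25, -92/25)
T5 reflect across y = 0: (131/25, -92/25) → (131/25, 92/25)

T(p) = (131/25, 92/25)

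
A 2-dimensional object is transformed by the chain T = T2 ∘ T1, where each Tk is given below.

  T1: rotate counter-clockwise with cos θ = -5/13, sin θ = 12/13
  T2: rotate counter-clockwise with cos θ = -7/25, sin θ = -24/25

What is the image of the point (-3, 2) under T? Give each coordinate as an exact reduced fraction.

T1 rotate counter-clockwise with cos θ = -5/13, sin θ = 12/13: (-3, 2) → (-9/13, -46/13)
T2 rotate counter-clockwise with cos θ = -7/25, sin θ = -24/25: (-9/13, -46/13) → (-1041/325, 538/325)

T(p) = (-1041/325, 538/325)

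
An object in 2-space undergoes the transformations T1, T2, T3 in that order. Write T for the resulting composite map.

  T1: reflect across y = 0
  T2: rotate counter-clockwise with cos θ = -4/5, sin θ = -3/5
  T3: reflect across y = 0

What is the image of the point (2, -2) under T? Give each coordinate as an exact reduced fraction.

T1 reflect across y = 0: (2, -2) → (2, 2)
T2 rotate counter-clockwise with cos θ = -4/5, sin θ = -3/5: (2, 2) → (-2/5, -14/5)
T3 reflect across y = 0: (-2/5, -14/5) → (-2/5, 14/5)

T(p) = (-2/5, 14/5)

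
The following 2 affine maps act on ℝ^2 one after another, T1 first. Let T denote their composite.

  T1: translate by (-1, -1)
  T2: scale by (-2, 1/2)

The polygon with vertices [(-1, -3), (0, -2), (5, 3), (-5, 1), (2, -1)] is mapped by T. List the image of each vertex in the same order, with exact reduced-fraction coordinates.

image vertices: (4, -2), (2, -3/2), (-8, 1), (12, 0), (-2, -1)

T1 translate by (-1, -1): (-1, -3) → (-2, -4); (0, -2) → (-1, -3); (5, 3) → (4, 2); (-5, 1) → (-6, 0); (2, -1) → (1, -2)
T2 scale by (-2, 1/2): (-2, -4) → (4, -2); (-1, -3) → (2, -3/2); (4, 2) → (-8, 1); (-6, 0) → (12, 0); (1, -2) → (-2, -1)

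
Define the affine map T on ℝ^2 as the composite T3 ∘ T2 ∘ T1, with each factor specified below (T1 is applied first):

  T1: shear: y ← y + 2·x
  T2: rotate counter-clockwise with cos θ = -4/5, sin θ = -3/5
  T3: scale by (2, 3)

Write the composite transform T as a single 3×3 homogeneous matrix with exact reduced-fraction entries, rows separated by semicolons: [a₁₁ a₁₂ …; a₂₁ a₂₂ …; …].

T = [4/5 6/5 0; -33/5 -12/5 0; 0 0 1]

T1 = [1 0 0; 2 1 0; 0 0 1]
T2·T1 = [2/5 3/5 0; -11/5 -4/5 0; 0 0 1]
T3·…·T1 = [4/5 6/5 0; -33/5 -12/5 0; 0 0 1]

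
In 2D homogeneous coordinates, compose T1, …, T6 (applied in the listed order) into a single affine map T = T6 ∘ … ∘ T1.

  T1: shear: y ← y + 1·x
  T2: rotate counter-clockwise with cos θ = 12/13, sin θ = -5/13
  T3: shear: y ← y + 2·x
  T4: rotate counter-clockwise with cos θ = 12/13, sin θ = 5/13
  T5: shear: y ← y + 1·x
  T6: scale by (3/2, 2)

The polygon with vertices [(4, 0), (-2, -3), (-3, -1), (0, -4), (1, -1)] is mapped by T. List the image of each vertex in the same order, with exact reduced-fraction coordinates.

T1 shear: y ← y + 1·x: (4, 0) → (4, 4); (-2, -3) → (-2, -5); (-3, -1) → (-3, -4); (0, -4) → (0, -4); (1, -1) → (1, 0)
T2 rotate counter-clockwise with cos θ = 12/13, sin θ = -5/13: (4, 4) → (68/13, 28/13); (-2, -5) → (-49/13, -50/13); (-3, -4) → (-56/13, -33/13); (0, -4) → (-20/13, -48/13); (1, 0) → (12/13, -5/13)
T3 shear: y ← y + 2·x: (68/13, 28/13) → (68/13, 164/13); (-49/13, -50/13) → (-49/13, -148/13); (-56/13, -33/13) → (-56/13, -145/13); (-20/13, -48/13) → (-20/13, -88/13); (12/13, -5/13) → (12/13, 19/13)
T4 rotate counter-clockwise with cos θ = 12/13, sin θ = 5/13: (68/13, 164/13) → (-4/169, 2308/169); (-49/13, -148/13) → (152/169, -2021/169); (-56/13, -145/13) → (53/169, -2020/169); (-20/13, -88/13) → (200/169, -1156/169); (12/13, 19/13) → (49/169, 288/169)
T5 shear: y ← y + 1·x: (-4/169, 2308/169) → (-4/169, 2304/169); (152/169, -2021/169) → (152/169, -1869/169); (53/169, -2020/169) → (53/169, -1967/169); (200/169, -1156/169) → (200/169, -956/169); (49/169, 288/169) → (49/169, 337/169)
T6 scale by (3/2, 2): (-4/169, 2304/169) → (-6/169, 4608/169); (152/169, -1869/169) → (228/169, -3738/169); (53/169, -1967/169) → (159/338, -3934/169); (200/169, -956/169) → (300/169, -1912/169); (49/169, 337/169) → (147/338, 674/169)

image vertices: (-6/169, 4608/169), (228/169, -3738/169), (159/338, -3934/169), (300/169, -1912/169), (147/338, 674/169)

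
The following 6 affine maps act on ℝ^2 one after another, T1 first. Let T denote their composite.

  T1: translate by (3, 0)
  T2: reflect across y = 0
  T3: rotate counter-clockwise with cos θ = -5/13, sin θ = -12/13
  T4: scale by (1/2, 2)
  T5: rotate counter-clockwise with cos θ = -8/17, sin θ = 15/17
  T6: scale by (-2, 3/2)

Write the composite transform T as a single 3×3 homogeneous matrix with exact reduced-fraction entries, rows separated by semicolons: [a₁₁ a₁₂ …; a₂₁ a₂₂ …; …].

T = [-760/221 12/13 -2280/221; 927/884 -15/13 2781/884; 0 0 1]

T1 = [1 0 3; 0 1 0; 0 0 1]
T2·T1 = [1 0 3; 0 -1 0; 0 0 1]
T3·…·T1 = [-5/13 -12/13 -15/13; -12/13 5/13 -36/13; 0 0 1]
T4·…·T1 = [-5/26 -6/13 -15/26; -24/13 10/13 -72/13; 0 0 1]
T5·…·T1 = [380/221 -6/13 1140/221; 309/442 -10/13 927/442; 0 0 1]
T6·…·T1 = [-760/221 12/13 -2280/221; 927/884 -15/13 2781/884; 0 0 1]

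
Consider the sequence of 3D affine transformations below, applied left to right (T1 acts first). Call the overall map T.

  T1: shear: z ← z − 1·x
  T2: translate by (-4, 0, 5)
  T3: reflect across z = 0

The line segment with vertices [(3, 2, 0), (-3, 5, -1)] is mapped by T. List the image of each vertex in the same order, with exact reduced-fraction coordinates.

image vertices: (-1, 2, -2), (-7, 5, -7)

T1 shear: z ← z − 1·x: (3, 2, 0) → (3, 2, -3); (-3, 5, -1) → (-3, 5, 2)
T2 translate by (-4, 0, 5): (3, 2, -3) → (-1, 2, 2); (-3, 5, 2) → (-7, 5, 7)
T3 reflect across z = 0: (-1, 2, 2) → (-1, 2, -2); (-7, 5, 7) → (-7, 5, -7)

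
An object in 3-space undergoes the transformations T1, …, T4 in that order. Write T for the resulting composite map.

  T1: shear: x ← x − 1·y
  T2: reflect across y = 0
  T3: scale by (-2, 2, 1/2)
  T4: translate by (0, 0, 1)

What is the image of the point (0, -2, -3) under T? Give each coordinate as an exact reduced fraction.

T1 shear: x ← x − 1·y: (0, -2, -3) → (2, -2, -3)
T2 reflect across y = 0: (2, -2, -3) → (2, 2, -3)
T3 scale by (-2, 2, 1/2): (2, 2, -3) → (-4, 4, -3/2)
T4 translate by (0, 0, 1): (-4, 4, -3/2) → (-4, 4, -1/2)

T(p) = (-4, 4, -1/2)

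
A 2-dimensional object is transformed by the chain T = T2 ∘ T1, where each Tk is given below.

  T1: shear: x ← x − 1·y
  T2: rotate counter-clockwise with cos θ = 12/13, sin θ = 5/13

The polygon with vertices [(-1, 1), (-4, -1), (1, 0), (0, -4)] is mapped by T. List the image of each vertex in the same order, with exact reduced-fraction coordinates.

image vertices: (-29/13, 2/13), (-31/13, -27/13), (12/13, 5/13), (68/13, -28/13)

T1 shear: x ← x − 1·y: (-1, 1) → (-2, 1); (-4, -1) → (-3, -1); (1, 0) → (1, 0); (0, -4) → (4, -4)
T2 rotate counter-clockwise with cos θ = 12/13, sin θ = 5/13: (-2, 1) → (-29/13, 2/13); (-3, -1) → (-31/13, -27/13); (1, 0) → (12/13, 5/13); (4, -4) → (68/13, -28/13)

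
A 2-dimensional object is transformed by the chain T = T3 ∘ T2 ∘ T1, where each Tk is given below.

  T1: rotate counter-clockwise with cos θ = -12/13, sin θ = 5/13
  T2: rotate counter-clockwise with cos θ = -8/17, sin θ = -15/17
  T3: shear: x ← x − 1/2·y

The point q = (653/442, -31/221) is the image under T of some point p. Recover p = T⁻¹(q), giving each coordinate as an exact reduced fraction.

p = (1, -1)

T1 = [-12/13 -5/13 0; 5/13 -12/13 0; 0 0 1]
T2·T1 = [171/221 -140/221 0; 140/221 171/221 0; 0 0 1]
T3·…·T1 = [101/221 -451/442 0; 140/221 171/221 0; 0 0 1]
det M = 1; M⁻¹ = [171/221 451/442 0; -140/221 101/221 0; 0 0 1]
M⁻¹ · (653/442, -31/221)ᵀ = (1, -1)ᵀ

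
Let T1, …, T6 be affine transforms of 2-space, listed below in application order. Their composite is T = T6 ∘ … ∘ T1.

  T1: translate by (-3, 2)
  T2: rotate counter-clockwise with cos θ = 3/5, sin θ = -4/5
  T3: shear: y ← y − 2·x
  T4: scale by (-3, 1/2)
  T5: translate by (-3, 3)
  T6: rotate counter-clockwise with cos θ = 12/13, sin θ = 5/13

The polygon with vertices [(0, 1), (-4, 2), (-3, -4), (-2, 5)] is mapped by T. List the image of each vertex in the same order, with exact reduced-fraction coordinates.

image vertices: (-801/130, 30/13), (-40/13, 96/13), (506/65, 183/13), (-117/10, 0)

T1 translate by (-3, 2): (0, 1) → (-3, 3); (-4, 2) → (-7, 4); (-3, -4) → (-6, -2); (-2, 5) → (-5, 7)
T2 rotate counter-clockwise with cos θ = 3/5, sin θ = -4/5: (-3, 3) → (3/5, 21/5); (-7, 4) → (-1, 8); (-6, -2) → (-26/5, 18/5); (-5, 7) → (13/5, 41/5)
T3 shear: y ← y − 2·x: (3/5, 21/5) → (3/5, 3); (-1, 8) → (-1, 10); (-26/5, 18/5) → (-26/5, 14); (13/5, 41/5) → (13/5, 3)
T4 scale by (-3, 1/2): (3/5, 3) → (-9/5, 3/2); (-1, 10) → (3, 5); (-26/5, 14) → (78/5, 7); (13/5, 3) → (-39/5, 3/2)
T5 translate by (-3, 3): (-9/5, 3/2) → (-24/5, 9/2); (3, 5) → (0, 8); (78/5, 7) → (63/5, 10); (-39/5, 3/2) → (-54/5, 9/2)
T6 rotate counter-clockwise with cos θ = 12/13, sin θ = 5/13: (-24/5, 9/2) → (-801/130, 30/13); (0, 8) → (-40/13, 96/13); (63/5, 10) → (506/65, 183/13); (-54/5, 9/2) → (-117/10, 0)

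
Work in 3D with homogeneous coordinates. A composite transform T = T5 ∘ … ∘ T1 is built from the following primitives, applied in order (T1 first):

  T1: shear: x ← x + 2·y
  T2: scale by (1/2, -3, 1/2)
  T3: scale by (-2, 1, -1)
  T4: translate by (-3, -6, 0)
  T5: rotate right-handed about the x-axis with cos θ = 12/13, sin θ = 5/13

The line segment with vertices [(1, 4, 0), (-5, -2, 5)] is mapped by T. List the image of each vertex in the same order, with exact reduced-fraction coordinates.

image vertices: (-12, -216/13, -90/13), (6, 25/26, -30/13)

T1 shear: x ← x + 2·y: (1, 4, 0) → (9, 4, 0); (-5, -2, 5) → (-9, -2, 5)
T2 scale by (1/2, -3, 1/2): (9, 4, 0) → (9/2, -12, 0); (-9, -2, 5) → (-9/2, 6, 5/2)
T3 scale by (-2, 1, -1): (9/2, -12, 0) → (-9, -12, 0); (-9/2, 6, 5/2) → (9, 6, -5/2)
T4 translate by (-3, -6, 0): (-9, -12, 0) → (-12, -18, 0); (9, 6, -5/2) → (6, 0, -5/2)
T5 rotate right-handed about the x-axis with cos θ = 12/13, sin θ = 5/13: (-12, -18, 0) → (-12, -216/13, -90/13); (6, 0, -5/2) → (6, 25/26, -30/13)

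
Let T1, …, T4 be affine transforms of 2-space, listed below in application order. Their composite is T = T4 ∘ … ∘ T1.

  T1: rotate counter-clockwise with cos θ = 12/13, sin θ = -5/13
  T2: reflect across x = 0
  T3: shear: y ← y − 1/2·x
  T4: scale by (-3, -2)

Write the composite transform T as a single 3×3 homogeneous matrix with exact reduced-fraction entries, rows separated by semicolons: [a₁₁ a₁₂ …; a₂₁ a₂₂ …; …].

T = [36/13 15/13 0; -2/13 -29/13 0; 0 0 1]

T1 = [12/13 5/13 0; -5/13 12/13 0; 0 0 1]
T2·T1 = [-12/13 -5/13 0; -5/13 12/13 0; 0 0 1]
T3·…·T1 = [-12/13 -5/13 0; 1/13 29/26 0; 0 0 1]
T4·…·T1 = [36/13 15/13 0; -2/13 -29/13 0; 0 0 1]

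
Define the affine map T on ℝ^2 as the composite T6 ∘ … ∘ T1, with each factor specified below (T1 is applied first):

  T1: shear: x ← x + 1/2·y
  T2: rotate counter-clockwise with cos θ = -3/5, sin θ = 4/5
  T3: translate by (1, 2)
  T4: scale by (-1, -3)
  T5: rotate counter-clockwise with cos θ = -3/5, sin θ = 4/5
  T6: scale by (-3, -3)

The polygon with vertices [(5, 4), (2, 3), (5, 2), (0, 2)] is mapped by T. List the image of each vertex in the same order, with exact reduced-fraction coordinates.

image vertices: (-648/25, -1086/25), (-153/10, -123/5), (-819/25, -1008/25), (-234/25, -288/25)

T1 shear: x ← x + 1/2·y: (5, 4) → (7, 4); (2, 3) → (7/2, 3); (5, 2) → (6, 2); (0, 2) → (1, 2)
T2 rotate counter-clockwise with cos θ = -3/5, sin θ = 4/5: (7, 4) → (-37/5, 16/5); (7/2, 3) → (-9/2, 1); (6, 2) → (-26/5, 18/5); (1, 2) → (-11/5, -2/5)
T3 translate by (1, 2): (-37/5, 16/5) → (-32/5, 26/5); (-9/2, 1) → (-7/2, 3); (-26/5, 18/5) → (-21/5, 28/5); (-11/5, -2/5) → (-6/5, 8/5)
T4 scale by (-1, -3): (-32/5, 26/5) → (32/5, -78/5); (-7/2, 3) → (7/2, -9); (-21/5, 28/5) → (21/5, -84/5); (-6/5, 8/5) → (6/5, -24/5)
T5 rotate counter-clockwise with cos θ = -3/5, sin θ = 4/5: (32/5, -78/5) → (216/25, 362/25); (7/2, -9) → (51/10, 41/5); (21/5, -84/5) → (273/25, 336/25); (6/5, -24/5) → (78/25, 96/25)
T6 scale by (-3, -3): (216/25, 362/25) → (-648/25, -1086/25); (51/10, 41/5) → (-153/10, -123/5); (273/25, 336/25) → (-819/25, -1008/25); (78/25, 96/25) → (-234/25, -288/25)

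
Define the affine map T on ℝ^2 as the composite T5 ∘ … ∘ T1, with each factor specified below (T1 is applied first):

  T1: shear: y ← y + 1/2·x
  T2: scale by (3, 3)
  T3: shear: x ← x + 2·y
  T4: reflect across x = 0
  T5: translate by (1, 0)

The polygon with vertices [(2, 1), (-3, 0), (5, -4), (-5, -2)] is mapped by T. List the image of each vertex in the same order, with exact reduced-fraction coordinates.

image vertices: (-17, 6), (19, -9/2), (-5, -9/2), (43, -27/2)

T1 shear: y ← y + 1/2·x: (2, 1) → (2, 2); (-3, 0) → (-3, -3/2); (5, -4) → (5, -3/2); (-5, -2) → (-5, -9/2)
T2 scale by (3, 3): (2, 2) → (6, 6); (-3, -3/2) → (-9, -9/2); (5, -3/2) → (15, -9/2); (-5, -9/2) → (-15, -27/2)
T3 shear: x ← x + 2·y: (6, 6) → (18, 6); (-9, -9/2) → (-18, -9/2); (15, -9/2) → (6, -9/2); (-15, -27/2) → (-42, -27/2)
T4 reflect across x = 0: (18, 6) → (-18, 6); (-18, -9/2) → (18, -9/2); (6, -9/2) → (-6, -9/2); (-42, -27/2) → (42, -27/2)
T5 translate by (1, 0): (-18, 6) → (-17, 6); (18, -9/2) → (19, -9/2); (-6, -9/2) → (-5, -9/2); (42, -27/2) → (43, -27/2)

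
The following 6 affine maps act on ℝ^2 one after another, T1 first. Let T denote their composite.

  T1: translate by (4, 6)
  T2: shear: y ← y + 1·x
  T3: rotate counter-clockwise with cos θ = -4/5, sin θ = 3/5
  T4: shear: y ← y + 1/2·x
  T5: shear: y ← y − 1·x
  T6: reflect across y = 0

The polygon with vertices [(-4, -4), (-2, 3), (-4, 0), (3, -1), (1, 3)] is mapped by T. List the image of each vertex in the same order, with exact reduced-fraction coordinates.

T1 translate by (4, 6): (-4, -4) → (0, 2); (-2, 3) → (2, 9); (-4, 0) → (0, 6); (3, -1) → (7, 5); (1, 3) → (5, 9)
T2 shear: y ← y + 1·x: (0, 2) → (0, 2); (2, 9) → (2, 11); (0, 6) → (0, 6); (7, 5) → (7, 12); (5, 9) → (5, 14)
T3 rotate counter-clockwise with cos θ = -4/5, sin θ = 3/5: (0, 2) → (-6/5, -8/5); (2, 11) → (-41/5, -38/5); (0, 6) → (-18/5, -24/5); (7, 12) → (-64/5, -27/5); (5, 14) → (-62/5, -41/5)
T4 shear: y ← y + 1/2·x: (-6/5, -8/5) → (-6/5, -11/5); (-41/5, -38/5) → (-41/5, -117/10); (-18/5, -24/5) → (-18/5, -33/5); (-64/5, -27/5) → (-64/5, -59/5); (-62/5, -41/5) → (-62/5, -72/5)
T5 shear: y ← y − 1·x: (-6/5, -11/5) → (-6/5, -1); (-41/5, -117/10) → (-41/5, -7/2); (-18/5, -33/5) → (-18/5, -3); (-64/5, -59/5) → (-64/5, 1); (-62/5, -72/5) → (-62/5, -2)
T6 reflect across y = 0: (-6/5, -1) → (-6/5, 1); (-41/5, -7/2) → (-41/5, 7/2); (-18/5, -3) → (-18/5, 3); (-64/5, 1) → (-64/5, -1); (-62/5, -2) → (-62/5, 2)

image vertices: (-6/5, 1), (-41/5, 7/2), (-18/5, 3), (-64/5, -1), (-62/5, 2)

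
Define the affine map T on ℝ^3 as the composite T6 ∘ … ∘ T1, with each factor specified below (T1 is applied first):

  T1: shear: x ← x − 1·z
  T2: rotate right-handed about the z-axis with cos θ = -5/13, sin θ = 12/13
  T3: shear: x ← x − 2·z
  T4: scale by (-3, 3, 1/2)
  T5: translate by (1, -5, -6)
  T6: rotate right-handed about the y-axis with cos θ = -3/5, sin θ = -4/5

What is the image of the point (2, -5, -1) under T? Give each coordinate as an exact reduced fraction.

T(p) = (938/65, 118/13, -1093/130)

T1 shear: x ← x − 1·z: (2, -5, -1) → (3, -5, -1)
T2 rotate right-handed about the z-axis with cos θ = -5/13, sin θ = 12/13: (3, -5, -1) → (45/13, 61/13, -1)
T3 shear: x ← x − 2·z: (45/13, 61/13, -1) → (71/13, 61/13, -1)
T4 scale by (-3, 3, 1/2): (71/13, 61/13, -1) → (-213/13, 183/13, -1/2)
T5 translate by (1, -5, -6): (-213/13, 183/13, -1/2) → (-200/13, 118/13, -13/2)
T6 rotate right-handed about the y-axis with cos θ = -3/5, sin θ = -4/5: (-200/13, 118/13, -13/2) → (938/65, 118/13, -1093/130)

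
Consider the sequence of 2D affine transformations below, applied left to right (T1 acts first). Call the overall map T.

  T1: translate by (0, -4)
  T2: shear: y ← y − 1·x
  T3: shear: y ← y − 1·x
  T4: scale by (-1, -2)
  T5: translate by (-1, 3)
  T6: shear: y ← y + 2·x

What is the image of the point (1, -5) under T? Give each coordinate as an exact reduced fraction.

T1 translate by (0, -4): (1, -5) → (1, -9)
T2 shear: y ← y − 1·x: (1, -9) → (1, -10)
T3 shear: y ← y − 1·x: (1, -10) → (1, -11)
T4 scale by (-1, -2): (1, -11) → (-1, 22)
T5 translate by (-1, 3): (-1, 22) → (-2, 25)
T6 shear: y ← y + 2·x: (-2, 25) → (-2, 21)

T(p) = (-2, 21)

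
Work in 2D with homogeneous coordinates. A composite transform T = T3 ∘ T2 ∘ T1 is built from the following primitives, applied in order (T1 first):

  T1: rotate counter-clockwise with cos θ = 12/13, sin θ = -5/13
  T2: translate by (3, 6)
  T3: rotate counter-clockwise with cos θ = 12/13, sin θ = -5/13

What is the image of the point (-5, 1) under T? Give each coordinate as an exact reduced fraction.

T(p) = (383/169, 1460/169)

T1 rotate counter-clockwise with cos θ = 12/13, sin θ = -5/13: (-5, 1) → (-55/13, 37/13)
T2 translate by (3, 6): (-55/13, 37/13) → (-16/13, 115/13)
T3 rotate counter-clockwise with cos θ = 12/13, sin θ = -5/13: (-16/13, 115/13) → (383/169, 1460/169)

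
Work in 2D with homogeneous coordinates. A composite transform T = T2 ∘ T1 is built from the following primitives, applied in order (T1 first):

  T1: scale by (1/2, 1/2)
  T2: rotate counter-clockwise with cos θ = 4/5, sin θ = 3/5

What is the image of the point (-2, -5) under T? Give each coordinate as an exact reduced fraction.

T1 scale by (1/2, 1/2): (-2, -5) → (-1, -5/2)
T2 rotate counter-clockwise with cos θ = 4/5, sin θ = 3/5: (-1, -5/2) → (7/10, -13/5)

T(p) = (7/10, -13/5)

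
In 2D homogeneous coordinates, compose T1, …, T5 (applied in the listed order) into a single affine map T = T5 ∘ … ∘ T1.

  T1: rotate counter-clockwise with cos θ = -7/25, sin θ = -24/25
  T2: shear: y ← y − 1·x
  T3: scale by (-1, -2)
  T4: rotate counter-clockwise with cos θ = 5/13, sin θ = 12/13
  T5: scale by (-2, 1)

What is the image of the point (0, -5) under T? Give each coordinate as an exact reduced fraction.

T(p) = (-1728/65, -22/65)

T1 rotate counter-clockwise with cos θ = -7/25, sin θ = -24/25: (0, -5) → (-24/5, 7/5)
T2 shear: y ← y − 1·x: (-24/5, 7/5) → (-24/5, 31/5)
T3 scale by (-1, -2): (-24/5, 31/5) → (24/5, -62/5)
T4 rotate counter-clockwise with cos θ = 5/13, sin θ = 12/13: (24/5, -62/5) → (864/65, -22/65)
T5 scale by (-2, 1): (864/65, -22/65) → (-1728/65, -22/65)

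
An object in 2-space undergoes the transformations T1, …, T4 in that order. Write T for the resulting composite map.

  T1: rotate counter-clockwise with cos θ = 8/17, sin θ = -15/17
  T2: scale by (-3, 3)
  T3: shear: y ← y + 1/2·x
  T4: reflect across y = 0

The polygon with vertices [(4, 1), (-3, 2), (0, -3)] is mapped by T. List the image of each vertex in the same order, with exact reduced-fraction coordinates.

T1 rotate counter-clockwise with cos θ = 8/17, sin θ = -15/17: (4, 1) → (47/17, -52/17); (-3, 2) → (6/17, 61/17); (0, -3) → (-45/17, -24/17)
T2 scale by (-3, 3): (47/17, -52/17) → (-141/17, -156/17); (6/17, 61/17) → (-18/17, 183/17); (-45/17, -24/17) → (135/17, -72/17)
T3 shear: y ← y + 1/2·x: (-141/17, -156/17) → (-141/17, -453/34); (-18/17, 183/17) → (-18/17, 174/17); (135/17, -72/17) → (135/17, -9/34)
T4 reflect across y = 0: (-141/17, -453/34) → (-141/17, 453/34); (-18/17, 174/17) → (-18/17, -174/17); (135/17, -9/34) → (135/17, 9/34)

image vertices: (-141/17, 453/34), (-18/17, -174/17), (135/17, 9/34)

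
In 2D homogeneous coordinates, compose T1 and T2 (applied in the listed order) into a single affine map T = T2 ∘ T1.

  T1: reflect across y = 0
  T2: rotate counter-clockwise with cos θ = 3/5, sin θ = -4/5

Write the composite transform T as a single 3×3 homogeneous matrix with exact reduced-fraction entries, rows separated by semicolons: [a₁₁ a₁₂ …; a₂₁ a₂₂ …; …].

T = [3/5 -4/5 0; -4/5 -3/5 0; 0 0 1]

T1 = [1 0 0; 0 -1 0; 0 0 1]
T2·T1 = [3/5 -4/5 0; -4/5 -3/5 0; 0 0 1]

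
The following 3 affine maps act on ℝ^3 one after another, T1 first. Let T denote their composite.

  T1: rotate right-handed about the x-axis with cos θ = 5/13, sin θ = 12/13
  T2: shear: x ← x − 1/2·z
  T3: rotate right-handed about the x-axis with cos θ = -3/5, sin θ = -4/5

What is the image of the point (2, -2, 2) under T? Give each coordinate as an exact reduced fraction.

T(p) = (33/13, 46/65, 178/65)

T1 rotate right-handed about the x-axis with cos θ = 5/13, sin θ = 12/13: (2, -2, 2) → (2, -34/13, -14/13)
T2 shear: x ← x − 1/2·z: (2, -34/13, -14/13) → (33/13, -34/13, -14/13)
T3 rotate right-handed about the x-axis with cos θ = -3/5, sin θ = -4/5: (33/13, -34/13, -14/13) → (33/13, 46/65, 178/65)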